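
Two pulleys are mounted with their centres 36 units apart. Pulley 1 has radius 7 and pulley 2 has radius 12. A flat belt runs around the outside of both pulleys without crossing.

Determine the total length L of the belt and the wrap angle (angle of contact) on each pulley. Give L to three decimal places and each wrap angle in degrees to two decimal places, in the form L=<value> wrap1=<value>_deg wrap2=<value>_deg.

open belt: β = asin((r2−r1)/C) = asin(5/36) = 7.9836°
wrap1 = π − 2β = 164.0329°
wrap2 = π + 2β = 195.9671°
tangent length = C·cosβ = 35.6511
L = r1·wrap1 + r2·wrap2 + 2·C·cosβ = 7·2.8629 + 12·3.4203 + 2·35.6511 = 132.3858

L=132.386 wrap1=164.03_deg wrap2=195.97_deg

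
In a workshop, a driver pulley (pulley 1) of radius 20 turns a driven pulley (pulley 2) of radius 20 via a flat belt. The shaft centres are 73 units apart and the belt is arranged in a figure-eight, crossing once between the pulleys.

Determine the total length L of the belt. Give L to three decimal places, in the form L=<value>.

L=294.187

crossed belt: β = asin((r1+r2)/C) = asin(40/73) = 33.2262°
wrap1 = wrap2 = π + 2β = 246.4523°
tangent length = C·cosβ = 61.0655
L = (r1+r2)·wrap + 2·C·cosβ = 40·4.3014 + 2·61.0655 = 294.1873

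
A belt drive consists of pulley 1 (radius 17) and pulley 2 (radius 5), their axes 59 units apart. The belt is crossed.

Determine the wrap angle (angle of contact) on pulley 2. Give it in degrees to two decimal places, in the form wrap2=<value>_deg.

wrap2=223.79_deg

crossed belt: β = asin((r1+r2)/C) = asin(22/59) = 21.8934°
wrap1 = wrap2 = π + 2β = 223.7869°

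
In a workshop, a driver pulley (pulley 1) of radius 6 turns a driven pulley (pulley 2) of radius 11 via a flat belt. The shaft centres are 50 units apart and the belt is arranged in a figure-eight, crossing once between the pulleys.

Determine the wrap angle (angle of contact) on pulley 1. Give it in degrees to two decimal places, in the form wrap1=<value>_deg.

crossed belt: β = asin((r1+r2)/C) = asin(17/50) = 19.8769°
wrap1 = wrap2 = π + 2β = 219.7537°

wrap1=219.75_deg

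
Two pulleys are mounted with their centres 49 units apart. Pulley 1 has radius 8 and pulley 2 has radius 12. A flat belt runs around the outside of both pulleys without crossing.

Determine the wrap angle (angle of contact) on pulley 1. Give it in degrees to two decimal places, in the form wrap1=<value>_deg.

wrap1=170.64_deg

open belt: β = asin((r2−r1)/C) = asin(4/49) = 4.6824°
wrap1 = π − 2β = 170.6352°
wrap2 = π + 2β = 189.3648°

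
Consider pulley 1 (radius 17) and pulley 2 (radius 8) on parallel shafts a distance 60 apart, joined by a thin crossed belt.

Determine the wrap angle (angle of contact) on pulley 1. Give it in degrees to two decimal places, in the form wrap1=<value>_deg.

wrap1=229.25_deg

crossed belt: β = asin((r1+r2)/C) = asin(25/60) = 24.6243°
wrap1 = wrap2 = π + 2β = 229.2486°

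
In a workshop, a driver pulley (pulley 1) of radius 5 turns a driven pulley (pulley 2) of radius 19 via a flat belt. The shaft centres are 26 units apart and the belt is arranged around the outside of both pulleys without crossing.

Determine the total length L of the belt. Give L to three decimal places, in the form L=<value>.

L=135.137

open belt: β = asin((r2−r1)/C) = asin(14/26) = 32.5790°
wrap1 = π − 2β = 114.8421°
wrap2 = π + 2β = 245.1579°
tangent length = C·cosβ = 21.9089
L = r1·wrap1 + r2·wrap2 + 2·C·cosβ = 5·2.0044 + 19·4.2788 + 2·21.9089 = 135.1371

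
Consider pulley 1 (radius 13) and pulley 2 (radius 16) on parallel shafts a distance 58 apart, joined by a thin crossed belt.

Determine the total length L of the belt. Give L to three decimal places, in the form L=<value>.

crossed belt: β = asin((r1+r2)/C) = asin(29/58) = 30.0000°
wrap1 = wrap2 = π + 2β = 240.0000°
tangent length = C·cosβ = 50.2295
L = (r1+r2)·wrap + 2·C·cosβ = 29·4.1888 + 2·50.2295 = 221.9339

L=221.934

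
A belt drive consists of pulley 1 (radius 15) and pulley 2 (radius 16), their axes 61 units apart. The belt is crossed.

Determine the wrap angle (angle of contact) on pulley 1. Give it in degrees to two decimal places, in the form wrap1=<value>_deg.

wrap1=241.09_deg

crossed belt: β = asin((r1+r2)/C) = asin(31/61) = 30.5438°
wrap1 = wrap2 = π + 2β = 241.0876°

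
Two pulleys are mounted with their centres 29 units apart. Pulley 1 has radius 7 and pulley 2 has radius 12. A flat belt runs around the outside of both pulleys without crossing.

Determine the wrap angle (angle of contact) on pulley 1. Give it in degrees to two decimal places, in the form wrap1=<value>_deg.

open belt: β = asin((r2−r1)/C) = asin(5/29) = 9.9282°
wrap1 = π − 2β = 160.1436°
wrap2 = π + 2β = 199.8564°

wrap1=160.14_deg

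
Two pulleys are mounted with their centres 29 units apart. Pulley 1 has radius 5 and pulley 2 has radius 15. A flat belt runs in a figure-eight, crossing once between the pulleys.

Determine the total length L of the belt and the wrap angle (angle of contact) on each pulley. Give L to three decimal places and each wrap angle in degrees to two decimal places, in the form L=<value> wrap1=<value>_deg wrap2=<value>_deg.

L=135.272 wrap1=267.21_deg wrap2=267.21_deg

crossed belt: β = asin((r1+r2)/C) = asin(20/29) = 43.6028°
wrap1 = wrap2 = π + 2β = 267.2056°
tangent length = C·cosβ = 21.0000
L = (r1+r2)·wrap + 2·C·cosβ = 20·4.6636 + 2·21.0000 = 135.2724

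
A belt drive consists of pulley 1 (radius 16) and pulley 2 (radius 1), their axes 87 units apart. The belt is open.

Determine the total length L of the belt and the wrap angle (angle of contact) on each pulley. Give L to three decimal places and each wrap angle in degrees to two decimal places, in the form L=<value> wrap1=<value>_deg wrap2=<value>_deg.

open belt: β = asin((r2−r1)/C) = asin(-15/87) = -9.9282°
wrap1 = π − 2β = 199.8564°
wrap2 = π + 2β = 160.1436°
tangent length = C·cosβ = 85.6971
L = r1·wrap1 + r2·wrap2 + 2·C·cosβ = 16·3.4882 + 1·2.7950 + 2·85.6971 = 229.9997

L=230.000 wrap1=199.86_deg wrap2=160.14_deg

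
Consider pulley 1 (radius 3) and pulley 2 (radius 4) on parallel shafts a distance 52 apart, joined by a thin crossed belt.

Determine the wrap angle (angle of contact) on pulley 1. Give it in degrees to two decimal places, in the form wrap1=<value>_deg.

wrap1=195.47_deg

crossed belt: β = asin((r1+r2)/C) = asin(7/52) = 7.7364°
wrap1 = wrap2 = π + 2β = 195.4728°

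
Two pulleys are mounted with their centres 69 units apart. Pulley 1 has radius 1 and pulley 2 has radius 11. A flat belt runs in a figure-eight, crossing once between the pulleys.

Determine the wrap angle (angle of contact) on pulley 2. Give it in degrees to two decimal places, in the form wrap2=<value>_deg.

wrap2=200.03_deg

crossed belt: β = asin((r1+r2)/C) = asin(12/69) = 10.0154°
wrap1 = wrap2 = π + 2β = 200.0308°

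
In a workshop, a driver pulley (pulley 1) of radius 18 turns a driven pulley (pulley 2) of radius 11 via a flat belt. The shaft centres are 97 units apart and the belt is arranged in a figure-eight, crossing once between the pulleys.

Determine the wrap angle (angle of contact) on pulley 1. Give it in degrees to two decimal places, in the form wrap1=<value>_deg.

crossed belt: β = asin((r1+r2)/C) = asin(29/97) = 17.3957°
wrap1 = wrap2 = π + 2β = 214.7914°

wrap1=214.79_deg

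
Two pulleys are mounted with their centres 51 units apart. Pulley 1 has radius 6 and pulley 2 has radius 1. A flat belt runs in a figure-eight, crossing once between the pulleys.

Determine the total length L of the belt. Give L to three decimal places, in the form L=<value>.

L=124.953

crossed belt: β = asin((r1+r2)/C) = asin(7/51) = 7.8890°
wrap1 = wrap2 = π + 2β = 195.7781°
tangent length = C·cosβ = 50.5173
L = (r1+r2)·wrap + 2·C·cosβ = 7·3.4170 + 2·50.5173 = 124.9534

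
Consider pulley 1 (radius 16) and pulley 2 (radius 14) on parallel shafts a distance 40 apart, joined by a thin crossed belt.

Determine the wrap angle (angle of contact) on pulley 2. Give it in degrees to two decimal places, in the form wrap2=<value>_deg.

wrap2=277.18_deg

crossed belt: β = asin((r1+r2)/C) = asin(30/40) = 48.5904°
wrap1 = wrap2 = π + 2β = 277.1808°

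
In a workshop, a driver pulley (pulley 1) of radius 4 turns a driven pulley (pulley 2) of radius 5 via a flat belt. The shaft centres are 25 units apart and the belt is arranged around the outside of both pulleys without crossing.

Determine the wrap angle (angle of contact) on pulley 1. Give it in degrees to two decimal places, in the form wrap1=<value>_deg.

wrap1=175.42_deg

open belt: β = asin((r2−r1)/C) = asin(1/25) = 2.2924°
wrap1 = π − 2β = 175.4151°
wrap2 = π + 2β = 184.5849°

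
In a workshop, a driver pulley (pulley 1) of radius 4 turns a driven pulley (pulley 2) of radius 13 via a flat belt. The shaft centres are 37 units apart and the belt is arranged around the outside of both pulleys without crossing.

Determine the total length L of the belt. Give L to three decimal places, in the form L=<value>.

L=129.607

open belt: β = asin((r2−r1)/C) = asin(9/37) = 14.0780°
wrap1 = π − 2β = 151.8439°
wrap2 = π + 2β = 208.1561°
tangent length = C·cosβ = 35.8887
L = r1·wrap1 + r2·wrap2 + 2·C·cosβ = 4·2.6502 + 13·3.6330 + 2·35.8887 = 129.6073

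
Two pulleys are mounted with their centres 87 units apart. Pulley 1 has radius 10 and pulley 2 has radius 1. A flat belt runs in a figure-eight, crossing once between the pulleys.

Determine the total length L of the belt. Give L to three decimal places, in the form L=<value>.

L=209.950

crossed belt: β = asin((r1+r2)/C) = asin(11/87) = 7.2637°
wrap1 = wrap2 = π + 2β = 194.5275°
tangent length = C·cosβ = 86.3018
L = (r1+r2)·wrap + 2·C·cosβ = 11·3.3951 + 2·86.3018 = 209.9502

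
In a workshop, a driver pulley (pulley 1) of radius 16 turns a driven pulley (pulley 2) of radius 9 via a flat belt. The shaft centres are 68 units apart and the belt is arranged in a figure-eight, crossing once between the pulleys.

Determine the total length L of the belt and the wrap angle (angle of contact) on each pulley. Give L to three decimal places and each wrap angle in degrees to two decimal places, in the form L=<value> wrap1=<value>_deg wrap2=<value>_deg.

L=223.839 wrap1=223.14_deg wrap2=223.14_deg

crossed belt: β = asin((r1+r2)/C) = asin(25/68) = 21.5706°
wrap1 = wrap2 = π + 2β = 223.1412°
tangent length = C·cosβ = 63.2376
L = (r1+r2)·wrap + 2·C·cosβ = 25·3.8945 + 2·63.2376 = 223.8390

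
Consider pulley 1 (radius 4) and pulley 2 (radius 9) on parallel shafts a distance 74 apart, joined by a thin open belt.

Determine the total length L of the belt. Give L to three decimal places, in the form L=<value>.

open belt: β = asin((r2−r1)/C) = asin(5/74) = 3.8743°
wrap1 = π − 2β = 172.2514°
wrap2 = π + 2β = 187.7486°
tangent length = C·cosβ = 73.8309
L = r1·wrap1 + r2·wrap2 + 2·C·cosβ = 4·3.0064 + 9·3.2768 + 2·73.8309 = 189.1787

L=189.179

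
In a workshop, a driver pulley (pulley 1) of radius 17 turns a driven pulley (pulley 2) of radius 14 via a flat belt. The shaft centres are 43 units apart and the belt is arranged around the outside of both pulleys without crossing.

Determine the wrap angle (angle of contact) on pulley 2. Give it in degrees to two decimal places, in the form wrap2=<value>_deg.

wrap2=172.00_deg

open belt: β = asin((r2−r1)/C) = asin(-3/43) = -4.0006°
wrap1 = π − 2β = 188.0013°
wrap2 = π + 2β = 171.9987°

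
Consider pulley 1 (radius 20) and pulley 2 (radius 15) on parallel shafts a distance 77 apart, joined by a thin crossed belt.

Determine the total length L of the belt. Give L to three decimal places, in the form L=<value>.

L=280.157

crossed belt: β = asin((r1+r2)/C) = asin(35/77) = 27.0357°
wrap1 = wrap2 = π + 2β = 234.0714°
tangent length = C·cosβ = 68.5857
L = (r1+r2)·wrap + 2·C·cosβ = 35·4.0853 + 2·68.5857 = 280.1575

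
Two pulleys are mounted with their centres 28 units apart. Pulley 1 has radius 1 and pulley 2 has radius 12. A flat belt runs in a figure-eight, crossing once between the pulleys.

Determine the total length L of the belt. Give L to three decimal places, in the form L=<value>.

crossed belt: β = asin((r1+r2)/C) = asin(13/28) = 27.6640°
wrap1 = wrap2 = π + 2β = 235.3280°
tangent length = C·cosβ = 24.7992
L = (r1+r2)·wrap + 2·C·cosβ = 13·4.1072 + 2·24.7992 = 102.9926

L=102.993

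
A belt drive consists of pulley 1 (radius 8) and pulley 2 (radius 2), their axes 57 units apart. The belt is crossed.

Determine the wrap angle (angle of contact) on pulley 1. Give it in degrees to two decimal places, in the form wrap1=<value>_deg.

wrap1=200.21_deg

crossed belt: β = asin((r1+r2)/C) = asin(10/57) = 10.1042°
wrap1 = wrap2 = π + 2β = 200.2084°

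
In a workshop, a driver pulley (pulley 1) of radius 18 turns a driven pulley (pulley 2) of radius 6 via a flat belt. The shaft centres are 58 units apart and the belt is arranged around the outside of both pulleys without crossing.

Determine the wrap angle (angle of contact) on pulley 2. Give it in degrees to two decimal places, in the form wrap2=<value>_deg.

wrap2=156.12_deg

open belt: β = asin((r2−r1)/C) = asin(-12/58) = -11.9405°
wrap1 = π − 2β = 203.8811°
wrap2 = π + 2β = 156.1189°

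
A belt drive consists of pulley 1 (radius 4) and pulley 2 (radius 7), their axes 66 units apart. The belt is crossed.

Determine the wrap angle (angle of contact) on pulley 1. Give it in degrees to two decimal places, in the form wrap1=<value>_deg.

wrap1=199.19_deg

crossed belt: β = asin((r1+r2)/C) = asin(11/66) = 9.5941°
wrap1 = wrap2 = π + 2β = 199.1881°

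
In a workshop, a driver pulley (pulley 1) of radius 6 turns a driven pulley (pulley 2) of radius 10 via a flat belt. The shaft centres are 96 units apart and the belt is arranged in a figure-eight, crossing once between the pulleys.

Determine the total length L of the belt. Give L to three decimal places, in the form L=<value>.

L=244.938

crossed belt: β = asin((r1+r2)/C) = asin(16/96) = 9.5941°
wrap1 = wrap2 = π + 2β = 199.1881°
tangent length = C·cosβ = 94.6573
L = (r1+r2)·wrap + 2·C·cosβ = 16·3.4765 + 2·94.6573 = 244.9384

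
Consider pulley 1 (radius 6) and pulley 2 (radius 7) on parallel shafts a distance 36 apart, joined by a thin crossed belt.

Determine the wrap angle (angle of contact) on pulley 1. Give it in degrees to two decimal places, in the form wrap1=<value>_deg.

crossed belt: β = asin((r1+r2)/C) = asin(13/36) = 21.1684°
wrap1 = wrap2 = π + 2β = 222.3369°

wrap1=222.34_deg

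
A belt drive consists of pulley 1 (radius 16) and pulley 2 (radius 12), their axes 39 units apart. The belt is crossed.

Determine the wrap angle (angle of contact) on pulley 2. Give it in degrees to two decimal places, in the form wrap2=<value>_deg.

crossed belt: β = asin((r1+r2)/C) = asin(28/39) = 45.8854°
wrap1 = wrap2 = π + 2β = 271.7708°

wrap2=271.77_deg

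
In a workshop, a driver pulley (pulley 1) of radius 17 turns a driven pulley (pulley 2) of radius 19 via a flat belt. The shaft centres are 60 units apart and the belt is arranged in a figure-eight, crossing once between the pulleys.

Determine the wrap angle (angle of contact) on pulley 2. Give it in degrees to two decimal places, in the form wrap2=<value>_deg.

wrap2=253.74_deg

crossed belt: β = asin((r1+r2)/C) = asin(36/60) = 36.8699°
wrap1 = wrap2 = π + 2β = 253.7398°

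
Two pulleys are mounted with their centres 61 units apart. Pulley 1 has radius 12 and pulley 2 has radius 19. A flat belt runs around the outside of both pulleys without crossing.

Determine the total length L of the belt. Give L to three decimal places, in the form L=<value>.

L=220.194

open belt: β = asin((r2−r1)/C) = asin(7/61) = 6.5894°
wrap1 = π − 2β = 166.8211°
wrap2 = π + 2β = 193.1789°
tangent length = C·cosβ = 60.5970
L = r1·wrap1 + r2·wrap2 + 2·C·cosβ = 12·2.9116 + 19·3.3716 + 2·60.5970 = 220.1935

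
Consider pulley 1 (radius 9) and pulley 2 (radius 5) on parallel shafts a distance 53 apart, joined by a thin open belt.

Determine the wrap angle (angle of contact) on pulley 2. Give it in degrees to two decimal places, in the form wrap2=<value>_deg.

open belt: β = asin((r2−r1)/C) = asin(-4/53) = -4.3283°
wrap1 = π − 2β = 188.6567°
wrap2 = π + 2β = 171.3433°

wrap2=171.34_deg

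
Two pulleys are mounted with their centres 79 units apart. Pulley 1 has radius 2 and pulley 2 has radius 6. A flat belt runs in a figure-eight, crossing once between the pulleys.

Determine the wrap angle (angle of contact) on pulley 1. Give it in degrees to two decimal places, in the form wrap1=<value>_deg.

crossed belt: β = asin((r1+r2)/C) = asin(8/79) = 5.8121°
wrap1 = wrap2 = π + 2β = 191.6241°

wrap1=191.62_deg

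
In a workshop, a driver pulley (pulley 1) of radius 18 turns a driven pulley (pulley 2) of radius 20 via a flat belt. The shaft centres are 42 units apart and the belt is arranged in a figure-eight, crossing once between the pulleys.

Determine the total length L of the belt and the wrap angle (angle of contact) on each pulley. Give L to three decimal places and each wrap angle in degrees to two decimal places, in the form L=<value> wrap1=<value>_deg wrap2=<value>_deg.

L=241.100 wrap1=309.58_deg wrap2=309.58_deg

crossed belt: β = asin((r1+r2)/C) = asin(38/42) = 64.7912°
wrap1 = wrap2 = π + 2β = 309.5825°
tangent length = C·cosβ = 17.8885
L = (r1+r2)·wrap + 2·C·cosβ = 38·5.4032 + 2·17.8885 = 241.1000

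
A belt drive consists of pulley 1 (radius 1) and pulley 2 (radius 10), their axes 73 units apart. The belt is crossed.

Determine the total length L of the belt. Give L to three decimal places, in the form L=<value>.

L=182.218

crossed belt: β = asin((r1+r2)/C) = asin(11/73) = 8.6666°
wrap1 = wrap2 = π + 2β = 197.3332°
tangent length = C·cosβ = 72.1665
L = (r1+r2)·wrap + 2·C·cosβ = 11·3.4441 + 2·72.1665 = 182.2182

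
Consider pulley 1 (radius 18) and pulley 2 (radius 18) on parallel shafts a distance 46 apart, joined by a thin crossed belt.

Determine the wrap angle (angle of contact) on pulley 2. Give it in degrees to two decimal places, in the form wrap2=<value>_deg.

crossed belt: β = asin((r1+r2)/C) = asin(36/46) = 51.5000°
wrap1 = wrap2 = π + 2β = 283.0001°

wrap2=283.00_deg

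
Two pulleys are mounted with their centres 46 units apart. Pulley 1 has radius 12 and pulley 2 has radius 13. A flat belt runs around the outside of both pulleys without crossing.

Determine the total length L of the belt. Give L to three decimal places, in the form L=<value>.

L=170.562

open belt: β = asin((r2−r1)/C) = asin(1/46) = 1.2457°
wrap1 = π − 2β = 177.5087°
wrap2 = π + 2β = 182.4913°
tangent length = C·cosβ = 45.9891
L = r1·wrap1 + r2·wrap2 + 2·C·cosβ = 12·3.0981 + 13·3.1851 + 2·45.9891 = 170.5616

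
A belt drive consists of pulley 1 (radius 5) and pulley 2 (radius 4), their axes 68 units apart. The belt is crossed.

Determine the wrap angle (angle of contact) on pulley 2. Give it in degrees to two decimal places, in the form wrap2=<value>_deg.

crossed belt: β = asin((r1+r2)/C) = asin(9/68) = 7.6056°
wrap1 = wrap2 = π + 2β = 195.2112°

wrap2=195.21_deg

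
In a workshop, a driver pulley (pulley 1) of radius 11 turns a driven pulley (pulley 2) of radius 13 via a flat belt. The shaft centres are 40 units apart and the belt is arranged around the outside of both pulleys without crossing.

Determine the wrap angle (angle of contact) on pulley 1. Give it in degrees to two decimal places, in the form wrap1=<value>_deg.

open belt: β = asin((r2−r1)/C) = asin(2/40) = 2.8660°
wrap1 = π − 2β = 174.2680°
wrap2 = π + 2β = 185.7320°

wrap1=174.27_deg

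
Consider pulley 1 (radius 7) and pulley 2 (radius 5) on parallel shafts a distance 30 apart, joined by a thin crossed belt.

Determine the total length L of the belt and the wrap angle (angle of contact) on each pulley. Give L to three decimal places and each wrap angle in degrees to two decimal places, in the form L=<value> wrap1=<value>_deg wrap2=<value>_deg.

L=102.566 wrap1=227.16_deg wrap2=227.16_deg

crossed belt: β = asin((r1+r2)/C) = asin(12/30) = 23.5782°
wrap1 = wrap2 = π + 2β = 227.1564°
tangent length = C·cosβ = 27.4955
L = (r1+r2)·wrap + 2·C·cosβ = 12·3.9646 + 2·27.4955 = 102.5664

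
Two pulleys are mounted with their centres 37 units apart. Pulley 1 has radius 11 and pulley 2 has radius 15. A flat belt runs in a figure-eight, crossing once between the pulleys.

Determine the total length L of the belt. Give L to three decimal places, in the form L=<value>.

L=174.849

crossed belt: β = asin((r1+r2)/C) = asin(26/37) = 44.6442°
wrap1 = wrap2 = π + 2β = 269.2885°
tangent length = C·cosβ = 26.3249
L = (r1+r2)·wrap + 2·C·cosβ = 26·4.7000 + 2·26.3249 = 174.8490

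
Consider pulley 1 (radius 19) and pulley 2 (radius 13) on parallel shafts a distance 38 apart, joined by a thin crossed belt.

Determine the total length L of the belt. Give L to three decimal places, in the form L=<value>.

crossed belt: β = asin((r1+r2)/C) = asin(32/38) = 57.3631°
wrap1 = wrap2 = π + 2β = 294.7262°
tangent length = C·cosβ = 20.4939
L = (r1+r2)·wrap + 2·C·cosβ = 32·5.1439 + 2·20.4939 = 205.5940

L=205.594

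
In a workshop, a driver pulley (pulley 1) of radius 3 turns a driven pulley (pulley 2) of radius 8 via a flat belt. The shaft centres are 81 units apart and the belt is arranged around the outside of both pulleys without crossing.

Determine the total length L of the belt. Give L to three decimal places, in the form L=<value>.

L=196.866

open belt: β = asin((r2−r1)/C) = asin(5/81) = 3.5390°
wrap1 = π − 2β = 172.9219°
wrap2 = π + 2β = 187.0781°
tangent length = C·cosβ = 80.8455
L = r1·wrap1 + r2·wrap2 + 2·C·cosβ = 3·3.0181 + 8·3.2651 + 2·80.8455 = 196.8663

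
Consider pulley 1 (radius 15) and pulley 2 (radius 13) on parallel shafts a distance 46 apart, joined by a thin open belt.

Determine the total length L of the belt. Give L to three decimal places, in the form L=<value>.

open belt: β = asin((r2−r1)/C) = asin(-2/46) = -2.4919°
wrap1 = π − 2β = 184.9838°
wrap2 = π + 2β = 175.0162°
tangent length = C·cosβ = 45.9565
L = r1·wrap1 + r2·wrap2 + 2·C·cosβ = 15·3.2286 + 13·3.0546 + 2·45.9565 = 180.0516

L=180.052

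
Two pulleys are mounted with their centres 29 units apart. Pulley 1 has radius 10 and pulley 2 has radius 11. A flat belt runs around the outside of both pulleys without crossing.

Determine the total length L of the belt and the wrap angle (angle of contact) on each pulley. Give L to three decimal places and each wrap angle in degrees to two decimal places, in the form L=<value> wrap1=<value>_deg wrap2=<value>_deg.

L=124.008 wrap1=176.05_deg wrap2=183.95_deg

open belt: β = asin((r2−r1)/C) = asin(1/29) = 1.9761°
wrap1 = π − 2β = 176.0478°
wrap2 = π + 2β = 183.9522°
tangent length = C·cosβ = 28.9828
L = r1·wrap1 + r2·wrap2 + 2·C·cosβ = 10·3.0726 + 11·3.2106 + 2·28.9828 = 124.0079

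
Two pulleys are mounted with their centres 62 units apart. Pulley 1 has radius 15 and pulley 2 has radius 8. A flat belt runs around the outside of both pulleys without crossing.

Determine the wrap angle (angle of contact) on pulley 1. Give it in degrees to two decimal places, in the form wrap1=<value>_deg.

wrap1=192.97_deg

open belt: β = asin((r2−r1)/C) = asin(-7/62) = -6.4827°
wrap1 = π − 2β = 192.9654°
wrap2 = π + 2β = 167.0346°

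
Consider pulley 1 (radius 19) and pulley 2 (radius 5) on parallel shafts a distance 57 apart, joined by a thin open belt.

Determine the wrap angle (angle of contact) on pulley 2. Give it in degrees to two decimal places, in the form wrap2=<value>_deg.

wrap2=151.56_deg

open belt: β = asin((r2−r1)/C) = asin(-14/57) = -14.2181°
wrap1 = π − 2β = 208.4362°
wrap2 = π + 2β = 151.5638°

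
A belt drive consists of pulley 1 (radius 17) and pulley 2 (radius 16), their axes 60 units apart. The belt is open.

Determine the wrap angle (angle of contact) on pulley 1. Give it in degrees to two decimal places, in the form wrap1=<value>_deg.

wrap1=181.91_deg

open belt: β = asin((r2−r1)/C) = asin(-1/60) = -0.9550°
wrap1 = π − 2β = 181.9099°
wrap2 = π + 2β = 178.0901°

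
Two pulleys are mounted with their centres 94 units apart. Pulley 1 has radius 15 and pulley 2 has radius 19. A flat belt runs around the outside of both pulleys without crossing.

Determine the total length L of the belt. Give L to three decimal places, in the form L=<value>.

L=294.984

open belt: β = asin((r2−r1)/C) = asin(4/94) = 2.4389°
wrap1 = π − 2β = 175.1223°
wrap2 = π + 2β = 184.8777°
tangent length = C·cosβ = 93.9149
L = r1·wrap1 + r2·wrap2 + 2·C·cosβ = 15·3.0565 + 19·3.2267 + 2·93.9149 = 294.9844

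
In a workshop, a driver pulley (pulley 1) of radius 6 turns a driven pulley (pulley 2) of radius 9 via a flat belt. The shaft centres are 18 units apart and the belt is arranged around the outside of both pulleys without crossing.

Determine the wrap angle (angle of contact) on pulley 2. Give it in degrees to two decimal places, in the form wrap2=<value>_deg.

open belt: β = asin((r2−r1)/C) = asin(3/18) = 9.5941°
wrap1 = π − 2β = 160.8119°
wrap2 = π + 2β = 199.1881°

wrap2=199.19_deg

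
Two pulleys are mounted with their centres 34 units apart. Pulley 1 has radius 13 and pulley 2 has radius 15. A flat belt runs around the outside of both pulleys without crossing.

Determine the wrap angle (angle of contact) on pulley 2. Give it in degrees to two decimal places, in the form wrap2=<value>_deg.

open belt: β = asin((r2−r1)/C) = asin(2/34) = 3.3723°
wrap1 = π − 2β = 173.2554°
wrap2 = π + 2β = 186.7446°

wrap2=186.74_deg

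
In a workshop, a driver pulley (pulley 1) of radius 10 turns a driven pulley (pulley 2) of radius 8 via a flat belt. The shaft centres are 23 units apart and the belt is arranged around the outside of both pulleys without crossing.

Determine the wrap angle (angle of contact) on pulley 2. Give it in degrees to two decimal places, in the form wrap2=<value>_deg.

open belt: β = asin((r2−r1)/C) = asin(-2/23) = -4.9885°
wrap1 = π − 2β = 189.9771°
wrap2 = π + 2β = 170.0229°

wrap2=170.02_deg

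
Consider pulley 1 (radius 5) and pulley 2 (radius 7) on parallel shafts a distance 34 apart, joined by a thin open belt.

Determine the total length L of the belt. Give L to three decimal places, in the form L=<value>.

L=105.817

open belt: β = asin((r2−r1)/C) = asin(2/34) = 3.3723°
wrap1 = π − 2β = 173.2554°
wrap2 = π + 2β = 186.7446°
tangent length = C·cosβ = 33.9411
L = r1·wrap1 + r2·wrap2 + 2·C·cosβ = 5·3.0239 + 7·3.2593 + 2·33.9411 = 105.8168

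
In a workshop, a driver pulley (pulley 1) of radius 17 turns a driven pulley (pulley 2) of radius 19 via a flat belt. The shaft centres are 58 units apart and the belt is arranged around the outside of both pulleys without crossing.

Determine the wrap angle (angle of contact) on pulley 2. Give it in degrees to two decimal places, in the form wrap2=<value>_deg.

wrap2=183.95_deg

open belt: β = asin((r2−r1)/C) = asin(2/58) = 1.9761°
wrap1 = π − 2β = 176.0478°
wrap2 = π + 2β = 183.9522°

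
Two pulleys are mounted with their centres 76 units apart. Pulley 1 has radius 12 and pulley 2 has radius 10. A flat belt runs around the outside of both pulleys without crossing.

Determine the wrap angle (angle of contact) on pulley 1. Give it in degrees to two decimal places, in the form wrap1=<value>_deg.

wrap1=183.02_deg

open belt: β = asin((r2−r1)/C) = asin(-2/76) = -1.5080°
wrap1 = π − 2β = 183.0159°
wrap2 = π + 2β = 176.9841°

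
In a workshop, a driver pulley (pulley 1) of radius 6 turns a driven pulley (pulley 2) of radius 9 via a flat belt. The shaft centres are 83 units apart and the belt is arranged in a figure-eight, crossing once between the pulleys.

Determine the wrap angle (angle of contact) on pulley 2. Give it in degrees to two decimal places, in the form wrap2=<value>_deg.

crossed belt: β = asin((r1+r2)/C) = asin(15/83) = 10.4119°
wrap1 = wrap2 = π + 2β = 200.8237°

wrap2=200.82_deg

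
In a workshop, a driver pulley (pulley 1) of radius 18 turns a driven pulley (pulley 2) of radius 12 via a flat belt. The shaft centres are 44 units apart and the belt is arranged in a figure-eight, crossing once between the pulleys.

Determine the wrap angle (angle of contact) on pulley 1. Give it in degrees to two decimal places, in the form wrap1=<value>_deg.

wrap1=265.97_deg

crossed belt: β = asin((r1+r2)/C) = asin(30/44) = 42.9859°
wrap1 = wrap2 = π + 2β = 265.9718°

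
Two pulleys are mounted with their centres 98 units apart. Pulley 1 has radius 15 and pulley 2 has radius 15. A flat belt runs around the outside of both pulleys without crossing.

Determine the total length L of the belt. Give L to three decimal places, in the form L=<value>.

open belt: β = asin((r2−r1)/C) = asin(0/98) = 0.0000°
wrap1 = π − 2β = 180.0000°
wrap2 = π + 2β = 180.0000°
tangent length = C·cosβ = 98.0000
L = r1·wrap1 + r2·wrap2 + 2·C·cosβ = 15·3.1416 + 15·3.1416 + 2·98.0000 = 290.2478

L=290.248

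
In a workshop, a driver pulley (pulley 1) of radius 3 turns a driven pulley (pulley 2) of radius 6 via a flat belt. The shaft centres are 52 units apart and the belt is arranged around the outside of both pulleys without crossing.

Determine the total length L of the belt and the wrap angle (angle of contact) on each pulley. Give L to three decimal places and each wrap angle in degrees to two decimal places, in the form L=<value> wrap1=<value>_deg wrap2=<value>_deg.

open belt: β = asin((r2−r1)/C) = asin(3/52) = 3.3074°
wrap1 = π − 2β = 173.3853°
wrap2 = π + 2β = 186.6147°
tangent length = C·cosβ = 51.9134
L = r1·wrap1 + r2·wrap2 + 2·C·cosβ = 3·3.0261 + 6·3.2570 + 2·51.9134 = 132.4475

L=132.447 wrap1=173.39_deg wrap2=186.61_deg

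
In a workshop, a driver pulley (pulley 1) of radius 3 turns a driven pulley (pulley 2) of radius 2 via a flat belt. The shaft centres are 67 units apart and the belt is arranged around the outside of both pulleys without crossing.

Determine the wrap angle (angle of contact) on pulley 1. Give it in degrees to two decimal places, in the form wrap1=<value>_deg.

wrap1=181.71_deg

open belt: β = asin((r2−r1)/C) = asin(-1/67) = -0.8552°
wrap1 = π − 2β = 181.7104°
wrap2 = π + 2β = 178.2896°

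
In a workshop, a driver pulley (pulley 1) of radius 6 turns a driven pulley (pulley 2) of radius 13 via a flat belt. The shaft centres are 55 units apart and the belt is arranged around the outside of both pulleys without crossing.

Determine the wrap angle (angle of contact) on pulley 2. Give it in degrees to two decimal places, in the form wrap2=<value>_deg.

open belt: β = asin((r2−r1)/C) = asin(7/55) = 7.3120°
wrap1 = π − 2β = 165.3760°
wrap2 = π + 2β = 194.6240°

wrap2=194.62_deg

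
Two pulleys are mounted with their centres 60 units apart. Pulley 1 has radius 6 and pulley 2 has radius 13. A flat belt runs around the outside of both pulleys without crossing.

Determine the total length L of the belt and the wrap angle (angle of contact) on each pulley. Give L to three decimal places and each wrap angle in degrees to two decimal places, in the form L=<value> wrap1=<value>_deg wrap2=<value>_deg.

L=180.508 wrap1=166.60_deg wrap2=193.40_deg

open belt: β = asin((r2−r1)/C) = asin(7/60) = 6.6998°
wrap1 = π − 2β = 166.6005°
wrap2 = π + 2β = 193.3995°
tangent length = C·cosβ = 59.5903
L = r1·wrap1 + r2·wrap2 + 2·C·cosβ = 6·2.9077 + 13·3.3755 + 2·59.5903 = 180.5079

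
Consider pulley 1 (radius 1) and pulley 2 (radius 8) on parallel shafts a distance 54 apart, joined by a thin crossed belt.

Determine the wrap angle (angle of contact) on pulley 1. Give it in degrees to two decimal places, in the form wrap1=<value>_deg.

wrap1=199.19_deg

crossed belt: β = asin((r1+r2)/C) = asin(9/54) = 9.5941°
wrap1 = wrap2 = π + 2β = 199.1881°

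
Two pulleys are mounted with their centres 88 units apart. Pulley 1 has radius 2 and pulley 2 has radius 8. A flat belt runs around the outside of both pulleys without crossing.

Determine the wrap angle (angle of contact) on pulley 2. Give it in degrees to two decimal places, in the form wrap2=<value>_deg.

open belt: β = asin((r2−r1)/C) = asin(6/88) = 3.9096°
wrap1 = π − 2β = 172.1809°
wrap2 = π + 2β = 187.8191°

wrap2=187.82_deg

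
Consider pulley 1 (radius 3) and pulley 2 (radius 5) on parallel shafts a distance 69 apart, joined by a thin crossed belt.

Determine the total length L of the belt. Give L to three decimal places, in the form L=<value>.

L=164.061

crossed belt: β = asin((r1+r2)/C) = asin(8/69) = 6.6580°
wrap1 = wrap2 = π + 2β = 193.3159°
tangent length = C·cosβ = 68.5347
L = (r1+r2)·wrap + 2·C·cosβ = 8·3.3740 + 2·68.5347 = 164.0613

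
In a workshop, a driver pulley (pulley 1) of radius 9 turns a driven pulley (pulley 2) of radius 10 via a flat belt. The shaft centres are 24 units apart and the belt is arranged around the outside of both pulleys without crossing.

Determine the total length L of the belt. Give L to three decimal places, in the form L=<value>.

open belt: β = asin((r2−r1)/C) = asin(1/24) = 2.3880°
wrap1 = π − 2β = 175.2240°
wrap2 = π + 2β = 184.7760°
tangent length = C·cosβ = 23.9792
L = r1·wrap1 + r2·wrap2 + 2·C·cosβ = 9·3.0582 + 10·3.2250 + 2·23.9792 = 107.7319

L=107.732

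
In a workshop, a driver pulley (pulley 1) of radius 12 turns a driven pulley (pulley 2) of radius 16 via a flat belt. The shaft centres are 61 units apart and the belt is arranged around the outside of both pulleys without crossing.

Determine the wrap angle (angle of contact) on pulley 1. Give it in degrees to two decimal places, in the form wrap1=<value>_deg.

wrap1=172.48_deg

open belt: β = asin((r2−r1)/C) = asin(4/61) = 3.7598°
wrap1 = π − 2β = 172.4804°
wrap2 = π + 2β = 187.5196°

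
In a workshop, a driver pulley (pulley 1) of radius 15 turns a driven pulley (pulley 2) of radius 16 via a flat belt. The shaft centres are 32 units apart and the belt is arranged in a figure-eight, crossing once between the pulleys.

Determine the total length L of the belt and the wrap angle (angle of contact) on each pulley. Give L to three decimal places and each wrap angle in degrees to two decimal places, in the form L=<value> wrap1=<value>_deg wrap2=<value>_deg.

crossed belt: β = asin((r1+r2)/C) = asin(31/32) = 75.6385°
wrap1 = wrap2 = π + 2β = 331.2770°
tangent length = C·cosβ = 7.9373
L = (r1+r2)·wrap + 2·C·cosβ = 31·5.7819 + 2·7.9373 = 195.1126

L=195.113 wrap1=331.28_deg wrap2=331.28_deg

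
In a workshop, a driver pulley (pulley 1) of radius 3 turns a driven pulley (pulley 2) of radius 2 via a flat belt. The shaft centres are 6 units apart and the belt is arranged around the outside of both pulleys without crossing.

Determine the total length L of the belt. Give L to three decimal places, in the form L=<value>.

open belt: β = asin((r2−r1)/C) = asin(-1/6) = -9.5941°
wrap1 = π − 2β = 199.1881°
wrap2 = π + 2β = 160.8119°
tangent length = C·cosβ = 5.9161
L = r1·wrap1 + r2·wrap2 + 2·C·cosβ = 3·3.4765 + 2·2.8067 + 2·5.9161 = 27.8750

L=27.875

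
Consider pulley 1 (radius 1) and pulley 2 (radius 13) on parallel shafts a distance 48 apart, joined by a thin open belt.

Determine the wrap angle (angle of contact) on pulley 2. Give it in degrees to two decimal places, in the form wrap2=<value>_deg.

wrap2=208.96_deg

open belt: β = asin((r2−r1)/C) = asin(12/48) = 14.4775°
wrap1 = π − 2β = 151.0450°
wrap2 = π + 2β = 208.9550°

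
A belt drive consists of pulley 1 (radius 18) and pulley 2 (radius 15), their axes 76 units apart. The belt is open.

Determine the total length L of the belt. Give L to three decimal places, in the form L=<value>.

L=255.791

open belt: β = asin((r2−r1)/C) = asin(-3/76) = -2.2623°
wrap1 = π − 2β = 184.5245°
wrap2 = π + 2β = 175.4755°
tangent length = C·cosβ = 75.9408
L = r1·wrap1 + r2·wrap2 + 2·C·cosβ = 18·3.2206 + 15·3.0626 + 2·75.9408 = 255.7910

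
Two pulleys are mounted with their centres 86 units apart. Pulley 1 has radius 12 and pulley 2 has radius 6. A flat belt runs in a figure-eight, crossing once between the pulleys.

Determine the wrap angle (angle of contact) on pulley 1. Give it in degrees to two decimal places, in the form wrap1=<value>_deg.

crossed belt: β = asin((r1+r2)/C) = asin(18/86) = 12.0815°
wrap1 = wrap2 = π + 2β = 204.1629°

wrap1=204.16_deg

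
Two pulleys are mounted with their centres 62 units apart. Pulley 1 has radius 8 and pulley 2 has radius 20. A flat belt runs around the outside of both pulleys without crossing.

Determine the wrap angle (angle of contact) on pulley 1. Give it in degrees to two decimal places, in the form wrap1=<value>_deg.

wrap1=157.68_deg

open belt: β = asin((r2−r1)/C) = asin(12/62) = 11.1599°
wrap1 = π − 2β = 157.6801°
wrap2 = π + 2β = 202.3199°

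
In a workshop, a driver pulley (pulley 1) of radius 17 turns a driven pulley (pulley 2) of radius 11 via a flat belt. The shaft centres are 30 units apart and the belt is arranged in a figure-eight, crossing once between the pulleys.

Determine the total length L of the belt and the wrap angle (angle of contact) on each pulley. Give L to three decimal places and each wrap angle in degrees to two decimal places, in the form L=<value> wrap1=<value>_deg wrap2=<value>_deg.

L=176.906 wrap1=317.92_deg wrap2=317.92_deg

crossed belt: β = asin((r1+r2)/C) = asin(28/30) = 68.9605°
wrap1 = wrap2 = π + 2β = 317.9211°
tangent length = C·cosβ = 10.7703
L = (r1+r2)·wrap + 2·C·cosβ = 28·5.5488 + 2·10.7703 = 176.9062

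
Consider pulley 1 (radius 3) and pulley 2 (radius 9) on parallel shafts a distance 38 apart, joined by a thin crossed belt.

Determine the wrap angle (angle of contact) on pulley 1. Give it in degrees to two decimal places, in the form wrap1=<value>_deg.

wrap1=216.82_deg

crossed belt: β = asin((r1+r2)/C) = asin(12/38) = 18.4085°
wrap1 = wrap2 = π + 2β = 216.8170°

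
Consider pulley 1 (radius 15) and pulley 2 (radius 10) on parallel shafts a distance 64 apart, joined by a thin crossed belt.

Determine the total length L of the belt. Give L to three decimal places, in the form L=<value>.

crossed belt: β = asin((r1+r2)/C) = asin(25/64) = 22.9934°
wrap1 = wrap2 = π + 2β = 225.9868°
tangent length = C·cosβ = 58.9152
L = (r1+r2)·wrap + 2·C·cosβ = 25·3.9442 + 2·58.9152 = 216.4357

L=216.436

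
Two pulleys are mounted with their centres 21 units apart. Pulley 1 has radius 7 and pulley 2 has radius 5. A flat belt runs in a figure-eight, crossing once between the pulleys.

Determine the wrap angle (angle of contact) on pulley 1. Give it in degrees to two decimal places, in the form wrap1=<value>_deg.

wrap1=249.70_deg

crossed belt: β = asin((r1+r2)/C) = asin(12/21) = 34.8499°
wrap1 = wrap2 = π + 2β = 249.6998°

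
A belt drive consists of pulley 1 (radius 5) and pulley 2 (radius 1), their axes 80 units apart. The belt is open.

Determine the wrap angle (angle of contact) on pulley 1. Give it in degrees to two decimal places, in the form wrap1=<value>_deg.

wrap1=185.73_deg

open belt: β = asin((r2−r1)/C) = asin(-4/80) = -2.8660°
wrap1 = π − 2β = 185.7320°
wrap2 = π + 2β = 174.2680°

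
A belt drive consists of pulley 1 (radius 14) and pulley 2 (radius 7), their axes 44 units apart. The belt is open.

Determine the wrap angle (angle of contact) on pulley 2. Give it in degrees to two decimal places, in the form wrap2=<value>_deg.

open belt: β = asin((r2−r1)/C) = asin(-7/44) = -9.1541°
wrap1 = π − 2β = 198.3083°
wrap2 = π + 2β = 161.6917°

wrap2=161.69_deg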